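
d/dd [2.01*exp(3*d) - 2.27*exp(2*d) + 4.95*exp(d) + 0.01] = (6.03*exp(2*d) - 4.54*exp(d) + 4.95)*exp(d)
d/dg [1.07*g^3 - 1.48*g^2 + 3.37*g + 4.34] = 3.21*g^2 - 2.96*g + 3.37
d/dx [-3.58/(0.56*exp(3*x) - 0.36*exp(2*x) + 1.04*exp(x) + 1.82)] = (6.0144*exp(2*x) - 2.5776*exp(x) + 3.7232)*exp(x)/(0.56*exp(3*x) - 0.36*exp(2*x) + 1.04*exp(x) + 1.82)^2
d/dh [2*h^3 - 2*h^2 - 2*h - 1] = 6*h^2 - 4*h - 2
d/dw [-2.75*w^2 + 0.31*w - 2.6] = 0.31 - 5.5*w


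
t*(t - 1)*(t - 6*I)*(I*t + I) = I*t^4 + 6*t^3 - I*t^2 - 6*t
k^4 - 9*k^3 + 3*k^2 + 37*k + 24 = (k - 8)*(k - 3)*(k + 1)^2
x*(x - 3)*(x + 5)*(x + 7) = x^4 + 9*x^3 - x^2 - 105*x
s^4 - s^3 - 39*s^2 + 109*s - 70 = (s - 5)*(s - 2)*(s - 1)*(s + 7)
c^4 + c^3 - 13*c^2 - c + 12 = (c - 3)*(c - 1)*(c + 1)*(c + 4)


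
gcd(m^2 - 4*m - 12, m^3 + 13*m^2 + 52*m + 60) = m + 2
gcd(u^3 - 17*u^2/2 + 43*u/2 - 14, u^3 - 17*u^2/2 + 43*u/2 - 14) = u^3 - 17*u^2/2 + 43*u/2 - 14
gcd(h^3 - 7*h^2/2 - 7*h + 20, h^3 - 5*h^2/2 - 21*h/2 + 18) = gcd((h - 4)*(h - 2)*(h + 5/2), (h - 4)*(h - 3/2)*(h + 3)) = h - 4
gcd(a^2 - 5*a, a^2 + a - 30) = a - 5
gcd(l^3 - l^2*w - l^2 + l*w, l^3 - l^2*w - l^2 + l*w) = -l^3 + l^2*w + l^2 - l*w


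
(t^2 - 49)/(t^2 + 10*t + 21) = (t - 7)/(t + 3)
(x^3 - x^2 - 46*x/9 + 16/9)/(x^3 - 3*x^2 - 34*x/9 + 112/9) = (3*x - 1)/(3*x - 7)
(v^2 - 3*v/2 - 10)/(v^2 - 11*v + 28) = (v + 5/2)/(v - 7)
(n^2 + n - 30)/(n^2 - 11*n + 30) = (n + 6)/(n - 6)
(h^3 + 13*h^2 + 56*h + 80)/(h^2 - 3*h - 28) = (h^2 + 9*h + 20)/(h - 7)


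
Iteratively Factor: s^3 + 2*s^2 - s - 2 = (s - 1)*(s^2 + 3*s + 2) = (s - 1)*(s + 2)*(s + 1)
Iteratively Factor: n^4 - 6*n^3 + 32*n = (n - 4)*(n^3 - 2*n^2 - 8*n) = (n - 4)*(n + 2)*(n^2 - 4*n) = (n - 4)^2*(n + 2)*(n)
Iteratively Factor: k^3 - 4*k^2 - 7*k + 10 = (k + 2)*(k^2 - 6*k + 5) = (k - 5)*(k + 2)*(k - 1)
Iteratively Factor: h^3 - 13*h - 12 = (h + 1)*(h^2 - h - 12) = (h - 4)*(h + 1)*(h + 3)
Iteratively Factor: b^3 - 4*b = (b - 2)*(b^2 + 2*b) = (b - 2)*(b + 2)*(b)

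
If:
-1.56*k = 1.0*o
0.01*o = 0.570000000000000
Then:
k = -36.54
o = 57.00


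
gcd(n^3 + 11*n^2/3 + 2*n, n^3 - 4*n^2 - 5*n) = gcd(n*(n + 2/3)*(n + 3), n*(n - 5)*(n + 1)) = n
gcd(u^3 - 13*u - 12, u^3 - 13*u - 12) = u^3 - 13*u - 12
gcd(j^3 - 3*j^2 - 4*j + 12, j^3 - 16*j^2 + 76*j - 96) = j - 2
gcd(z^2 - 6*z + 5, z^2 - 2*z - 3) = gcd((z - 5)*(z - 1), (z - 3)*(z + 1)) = 1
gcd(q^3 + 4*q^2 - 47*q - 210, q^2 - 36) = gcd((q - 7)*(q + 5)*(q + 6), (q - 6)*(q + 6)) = q + 6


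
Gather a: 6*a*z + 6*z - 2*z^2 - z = 6*a*z - 2*z^2 + 5*z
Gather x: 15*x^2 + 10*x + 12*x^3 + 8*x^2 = 12*x^3 + 23*x^2 + 10*x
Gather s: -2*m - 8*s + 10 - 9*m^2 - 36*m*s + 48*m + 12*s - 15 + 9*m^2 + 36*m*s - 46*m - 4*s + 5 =0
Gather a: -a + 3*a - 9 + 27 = 2*a + 18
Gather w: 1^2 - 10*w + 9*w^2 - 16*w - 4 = 9*w^2 - 26*w - 3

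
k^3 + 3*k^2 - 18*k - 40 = (k - 4)*(k + 2)*(k + 5)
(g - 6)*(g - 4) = g^2 - 10*g + 24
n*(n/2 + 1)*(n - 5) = n^3/2 - 3*n^2/2 - 5*n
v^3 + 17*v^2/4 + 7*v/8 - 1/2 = (v - 1/4)*(v + 1/2)*(v + 4)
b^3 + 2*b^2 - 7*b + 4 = (b - 1)^2*(b + 4)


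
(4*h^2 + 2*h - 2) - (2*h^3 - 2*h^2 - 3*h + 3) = -2*h^3 + 6*h^2 + 5*h - 5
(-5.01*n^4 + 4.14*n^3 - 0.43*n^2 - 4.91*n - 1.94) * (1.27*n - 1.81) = -6.3627*n^5 + 14.3259*n^4 - 8.0395*n^3 - 5.4574*n^2 + 6.4233*n + 3.5114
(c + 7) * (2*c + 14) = 2*c^2 + 28*c + 98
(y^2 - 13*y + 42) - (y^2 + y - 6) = 48 - 14*y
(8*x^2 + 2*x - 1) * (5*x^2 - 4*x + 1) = 40*x^4 - 22*x^3 - 5*x^2 + 6*x - 1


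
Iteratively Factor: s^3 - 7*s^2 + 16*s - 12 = (s - 2)*(s^2 - 5*s + 6) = (s - 2)^2*(s - 3)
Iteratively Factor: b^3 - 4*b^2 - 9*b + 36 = (b - 4)*(b^2 - 9) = (b - 4)*(b + 3)*(b - 3)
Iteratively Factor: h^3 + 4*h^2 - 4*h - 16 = (h - 2)*(h^2 + 6*h + 8) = (h - 2)*(h + 4)*(h + 2)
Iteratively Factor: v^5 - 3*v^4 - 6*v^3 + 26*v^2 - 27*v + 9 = (v - 1)*(v^4 - 2*v^3 - 8*v^2 + 18*v - 9) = (v - 1)^2*(v^3 - v^2 - 9*v + 9) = (v - 3)*(v - 1)^2*(v^2 + 2*v - 3) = (v - 3)*(v - 1)^3*(v + 3)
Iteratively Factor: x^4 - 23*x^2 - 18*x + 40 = (x - 1)*(x^3 + x^2 - 22*x - 40) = (x - 1)*(x + 2)*(x^2 - x - 20) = (x - 5)*(x - 1)*(x + 2)*(x + 4)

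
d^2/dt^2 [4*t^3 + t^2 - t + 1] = 24*t + 2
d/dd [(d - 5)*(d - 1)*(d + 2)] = 3*d^2 - 8*d - 7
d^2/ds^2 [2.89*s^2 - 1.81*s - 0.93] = 5.78000000000000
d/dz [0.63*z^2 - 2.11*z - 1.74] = 1.26*z - 2.11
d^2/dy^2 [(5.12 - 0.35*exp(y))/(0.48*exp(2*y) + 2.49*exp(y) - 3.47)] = (-0.08064*exp(4*y) + 5.136912*exp(3*y) + 14.860512*exp(2*y) + 62.831895*exp(y) + 40.024021)*exp(y)/(0.110592*exp(6*y) + 1.721088*exp(5*y) + 6.52968*exp(4*y) - 9.44581499999999*exp(3*y) - 47.204145*exp(2*y) + 89.945523*exp(y) - 41.781923)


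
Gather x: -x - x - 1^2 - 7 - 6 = -2*x - 14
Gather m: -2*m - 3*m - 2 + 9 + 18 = 25 - 5*m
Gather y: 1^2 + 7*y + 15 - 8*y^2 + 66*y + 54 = -8*y^2 + 73*y + 70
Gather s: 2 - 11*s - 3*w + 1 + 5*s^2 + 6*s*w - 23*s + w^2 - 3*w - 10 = 5*s^2 + s*(6*w - 34) + w^2 - 6*w - 7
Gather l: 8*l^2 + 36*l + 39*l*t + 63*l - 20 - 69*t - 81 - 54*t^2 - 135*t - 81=8*l^2 + l*(39*t + 99) - 54*t^2 - 204*t - 182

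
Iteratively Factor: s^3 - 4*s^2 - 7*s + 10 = (s - 1)*(s^2 - 3*s - 10) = (s - 1)*(s + 2)*(s - 5)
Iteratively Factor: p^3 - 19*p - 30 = (p + 2)*(p^2 - 2*p - 15) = (p + 2)*(p + 3)*(p - 5)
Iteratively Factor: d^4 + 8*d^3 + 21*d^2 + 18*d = (d + 2)*(d^3 + 6*d^2 + 9*d) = d*(d + 2)*(d^2 + 6*d + 9) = d*(d + 2)*(d + 3)*(d + 3)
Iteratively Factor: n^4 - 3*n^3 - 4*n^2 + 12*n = (n - 2)*(n^3 - n^2 - 6*n) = (n - 3)*(n - 2)*(n^2 + 2*n) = (n - 3)*(n - 2)*(n + 2)*(n)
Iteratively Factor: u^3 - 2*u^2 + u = (u - 1)*(u^2 - u) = u*(u - 1)*(u - 1)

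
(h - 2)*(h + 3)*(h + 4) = h^3 + 5*h^2 - 2*h - 24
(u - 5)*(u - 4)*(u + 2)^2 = u^4 - 5*u^3 - 12*u^2 + 44*u + 80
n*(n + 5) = n^2 + 5*n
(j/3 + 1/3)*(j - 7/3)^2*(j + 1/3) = j^4/3 - 10*j^3/9 - 4*j^2/27 + 154*j/81 + 49/81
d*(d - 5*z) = d^2 - 5*d*z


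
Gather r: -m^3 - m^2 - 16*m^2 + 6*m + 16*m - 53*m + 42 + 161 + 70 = -m^3 - 17*m^2 - 31*m + 273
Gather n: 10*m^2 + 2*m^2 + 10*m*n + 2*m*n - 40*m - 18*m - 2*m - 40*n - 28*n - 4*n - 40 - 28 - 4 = 12*m^2 - 60*m + n*(12*m - 72) - 72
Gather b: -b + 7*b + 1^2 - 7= 6*b - 6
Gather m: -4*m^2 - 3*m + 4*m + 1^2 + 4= -4*m^2 + m + 5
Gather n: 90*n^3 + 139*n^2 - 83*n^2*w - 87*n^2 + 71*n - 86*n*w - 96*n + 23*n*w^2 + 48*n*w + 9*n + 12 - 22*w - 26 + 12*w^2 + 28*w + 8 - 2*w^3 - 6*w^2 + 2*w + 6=90*n^3 + n^2*(52 - 83*w) + n*(23*w^2 - 38*w - 16) - 2*w^3 + 6*w^2 + 8*w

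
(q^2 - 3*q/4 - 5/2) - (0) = q^2 - 3*q/4 - 5/2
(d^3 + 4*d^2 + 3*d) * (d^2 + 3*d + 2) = d^5 + 7*d^4 + 17*d^3 + 17*d^2 + 6*d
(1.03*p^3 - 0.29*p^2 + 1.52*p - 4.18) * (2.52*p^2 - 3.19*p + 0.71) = 2.5956*p^5 - 4.0165*p^4 + 5.4868*p^3 - 15.5883*p^2 + 14.4134*p - 2.9678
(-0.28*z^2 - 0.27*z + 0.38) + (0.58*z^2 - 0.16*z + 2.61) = 0.3*z^2 - 0.43*z + 2.99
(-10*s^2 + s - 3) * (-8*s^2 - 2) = 80*s^4 - 8*s^3 + 44*s^2 - 2*s + 6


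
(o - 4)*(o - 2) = o^2 - 6*o + 8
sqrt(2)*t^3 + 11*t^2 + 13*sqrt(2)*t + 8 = (t + sqrt(2))*(t + 4*sqrt(2))*(sqrt(2)*t + 1)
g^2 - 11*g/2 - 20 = (g - 8)*(g + 5/2)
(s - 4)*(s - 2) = s^2 - 6*s + 8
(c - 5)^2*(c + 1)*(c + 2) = c^4 - 7*c^3 - 3*c^2 + 55*c + 50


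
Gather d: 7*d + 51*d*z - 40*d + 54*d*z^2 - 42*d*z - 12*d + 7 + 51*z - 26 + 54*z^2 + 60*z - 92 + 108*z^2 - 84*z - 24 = d*(54*z^2 + 9*z - 45) + 162*z^2 + 27*z - 135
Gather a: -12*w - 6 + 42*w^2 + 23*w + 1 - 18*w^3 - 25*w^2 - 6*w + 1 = -18*w^3 + 17*w^2 + 5*w - 4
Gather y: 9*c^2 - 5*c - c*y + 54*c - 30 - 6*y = 9*c^2 + 49*c + y*(-c - 6) - 30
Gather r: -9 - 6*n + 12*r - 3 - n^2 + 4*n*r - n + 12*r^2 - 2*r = -n^2 - 7*n + 12*r^2 + r*(4*n + 10) - 12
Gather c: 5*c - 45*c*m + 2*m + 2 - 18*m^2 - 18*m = c*(5 - 45*m) - 18*m^2 - 16*m + 2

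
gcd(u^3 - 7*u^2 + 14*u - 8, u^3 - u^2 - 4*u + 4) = u^2 - 3*u + 2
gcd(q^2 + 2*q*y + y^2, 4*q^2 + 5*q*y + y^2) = q + y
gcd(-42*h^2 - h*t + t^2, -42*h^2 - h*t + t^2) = -42*h^2 - h*t + t^2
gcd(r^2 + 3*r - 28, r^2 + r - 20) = r - 4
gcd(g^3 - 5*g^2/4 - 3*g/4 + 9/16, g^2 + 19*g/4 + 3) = g + 3/4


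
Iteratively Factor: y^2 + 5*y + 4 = (y + 1)*(y + 4)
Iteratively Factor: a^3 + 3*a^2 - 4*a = (a + 4)*(a^2 - a) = a*(a + 4)*(a - 1)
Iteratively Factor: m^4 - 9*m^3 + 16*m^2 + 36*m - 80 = (m - 5)*(m^3 - 4*m^2 - 4*m + 16) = (m - 5)*(m - 4)*(m^2 - 4) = (m - 5)*(m - 4)*(m - 2)*(m + 2)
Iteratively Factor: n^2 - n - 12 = (n + 3)*(n - 4)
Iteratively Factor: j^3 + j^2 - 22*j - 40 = (j + 2)*(j^2 - j - 20) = (j + 2)*(j + 4)*(j - 5)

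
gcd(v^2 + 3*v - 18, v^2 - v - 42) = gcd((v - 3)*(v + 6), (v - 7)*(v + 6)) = v + 6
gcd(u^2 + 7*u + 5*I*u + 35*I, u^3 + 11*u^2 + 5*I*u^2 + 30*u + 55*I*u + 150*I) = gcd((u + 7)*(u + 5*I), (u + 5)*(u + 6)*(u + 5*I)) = u + 5*I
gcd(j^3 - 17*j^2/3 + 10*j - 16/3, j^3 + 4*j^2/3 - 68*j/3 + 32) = j^2 - 14*j/3 + 16/3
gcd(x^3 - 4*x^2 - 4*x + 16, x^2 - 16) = x - 4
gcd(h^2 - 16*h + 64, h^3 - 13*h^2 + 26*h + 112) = h - 8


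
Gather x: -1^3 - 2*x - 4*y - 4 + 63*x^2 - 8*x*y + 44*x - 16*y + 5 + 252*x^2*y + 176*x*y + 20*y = x^2*(252*y + 63) + x*(168*y + 42)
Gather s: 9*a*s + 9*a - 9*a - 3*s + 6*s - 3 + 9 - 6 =s*(9*a + 3)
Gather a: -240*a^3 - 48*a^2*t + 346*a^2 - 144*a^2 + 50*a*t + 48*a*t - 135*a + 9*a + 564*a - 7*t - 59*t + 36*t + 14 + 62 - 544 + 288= -240*a^3 + a^2*(202 - 48*t) + a*(98*t + 438) - 30*t - 180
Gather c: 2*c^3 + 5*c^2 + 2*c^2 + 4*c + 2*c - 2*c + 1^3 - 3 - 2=2*c^3 + 7*c^2 + 4*c - 4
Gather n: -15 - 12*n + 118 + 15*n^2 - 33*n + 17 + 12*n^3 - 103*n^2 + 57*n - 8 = 12*n^3 - 88*n^2 + 12*n + 112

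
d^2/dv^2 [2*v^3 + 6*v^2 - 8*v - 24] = 12*v + 12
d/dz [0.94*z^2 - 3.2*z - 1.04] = 1.88*z - 3.2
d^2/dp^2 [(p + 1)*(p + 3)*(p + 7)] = 6*p + 22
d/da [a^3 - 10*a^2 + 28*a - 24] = 3*a^2 - 20*a + 28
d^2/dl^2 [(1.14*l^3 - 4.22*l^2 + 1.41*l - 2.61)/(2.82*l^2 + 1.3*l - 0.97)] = (-1.4210854715202e-14*l^5 - 2.8421709430404e-14*l^4 + 63.45672*l^3 - 202.420152*l^2 - 27.83232*l - 27.485764)/(22.425768*l^6 + 31.01436*l^5 - 8.844084*l^4 - 19.13912*l^3 + 3.042114*l^2 + 3.66951*l - 0.912673)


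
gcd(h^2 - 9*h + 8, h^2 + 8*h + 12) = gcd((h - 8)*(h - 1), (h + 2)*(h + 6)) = 1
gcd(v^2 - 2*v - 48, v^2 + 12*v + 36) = v + 6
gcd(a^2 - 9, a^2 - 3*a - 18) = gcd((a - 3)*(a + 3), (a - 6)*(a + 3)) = a + 3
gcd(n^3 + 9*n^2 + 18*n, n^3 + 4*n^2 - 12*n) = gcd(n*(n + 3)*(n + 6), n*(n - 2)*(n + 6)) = n^2 + 6*n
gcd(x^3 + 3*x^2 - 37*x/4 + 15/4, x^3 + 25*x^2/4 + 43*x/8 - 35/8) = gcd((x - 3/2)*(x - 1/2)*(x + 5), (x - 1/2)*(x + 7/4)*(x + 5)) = x^2 + 9*x/2 - 5/2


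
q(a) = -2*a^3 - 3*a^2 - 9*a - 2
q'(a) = -6*a^2 - 6*a - 9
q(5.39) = -450.85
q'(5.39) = -215.65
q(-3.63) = 86.80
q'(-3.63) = -66.28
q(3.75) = -183.41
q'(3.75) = -115.88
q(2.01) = -48.45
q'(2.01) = -45.30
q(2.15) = -55.09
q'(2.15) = -49.64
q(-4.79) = 192.08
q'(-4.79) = -117.92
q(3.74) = -182.25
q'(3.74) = -115.37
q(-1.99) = 19.79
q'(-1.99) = -20.82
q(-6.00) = 376.00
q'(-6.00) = -189.00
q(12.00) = -3998.00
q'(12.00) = -945.00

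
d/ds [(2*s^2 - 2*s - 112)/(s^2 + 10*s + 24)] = 2*(11*s^2 + 160*s + 536)/(s^4 + 20*s^3 + 148*s^2 + 480*s + 576)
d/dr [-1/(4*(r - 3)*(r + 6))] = (2*r + 3)/(4*(r - 3)^2*(r + 6)^2)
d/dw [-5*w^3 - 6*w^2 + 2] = 3*w*(-5*w - 4)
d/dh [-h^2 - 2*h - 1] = -2*h - 2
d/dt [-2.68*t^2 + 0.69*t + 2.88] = 0.69 - 5.36*t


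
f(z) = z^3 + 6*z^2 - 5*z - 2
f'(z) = 3*z^2 + 12*z - 5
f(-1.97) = 23.49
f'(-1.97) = -17.00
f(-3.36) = 44.60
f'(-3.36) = -11.45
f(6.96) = 591.00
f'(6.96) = 223.84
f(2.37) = 33.16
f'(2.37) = 40.29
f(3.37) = 87.56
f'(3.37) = 69.51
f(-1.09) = 9.28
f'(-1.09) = -14.52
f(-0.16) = -1.05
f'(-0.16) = -6.84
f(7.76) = 787.79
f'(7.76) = 268.77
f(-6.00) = 28.00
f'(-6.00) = 31.00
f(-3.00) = 40.00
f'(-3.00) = -14.00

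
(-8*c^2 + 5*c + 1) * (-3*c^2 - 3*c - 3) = 24*c^4 + 9*c^3 + 6*c^2 - 18*c - 3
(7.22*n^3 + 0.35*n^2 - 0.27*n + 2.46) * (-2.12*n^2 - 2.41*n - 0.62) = -15.3064*n^5 - 18.1422*n^4 - 4.7475*n^3 - 4.7815*n^2 - 5.7612*n - 1.5252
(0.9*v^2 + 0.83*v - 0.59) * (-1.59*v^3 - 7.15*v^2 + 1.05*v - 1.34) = -1.431*v^5 - 7.7547*v^4 - 4.0514*v^3 + 3.884*v^2 - 1.7317*v + 0.7906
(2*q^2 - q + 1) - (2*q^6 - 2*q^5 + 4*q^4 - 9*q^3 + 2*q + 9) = -2*q^6 + 2*q^5 - 4*q^4 + 9*q^3 + 2*q^2 - 3*q - 8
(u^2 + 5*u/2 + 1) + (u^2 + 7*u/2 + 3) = 2*u^2 + 6*u + 4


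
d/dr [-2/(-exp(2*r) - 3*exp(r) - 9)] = (-4*exp(r) - 6)*exp(r)/(exp(2*r) + 3*exp(r) + 9)^2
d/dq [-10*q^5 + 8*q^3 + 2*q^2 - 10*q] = -50*q^4 + 24*q^2 + 4*q - 10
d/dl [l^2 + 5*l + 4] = 2*l + 5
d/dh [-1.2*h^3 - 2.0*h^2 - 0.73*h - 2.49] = -3.6*h^2 - 4.0*h - 0.73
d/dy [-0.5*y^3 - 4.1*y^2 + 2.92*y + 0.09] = -1.5*y^2 - 8.2*y + 2.92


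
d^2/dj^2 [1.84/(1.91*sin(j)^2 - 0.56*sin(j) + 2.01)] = (-26.850016*sin(j)^4 + 5.904192*sin(j)^3 + 67.953776*sin(j)^2 - 13.879488*sin(j) - 12.97384)/(1.91*sin(j)^2 - 0.56*sin(j) + 2.01)^3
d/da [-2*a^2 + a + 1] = 1 - 4*a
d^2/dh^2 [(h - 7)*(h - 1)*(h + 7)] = 6*h - 2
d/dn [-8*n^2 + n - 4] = 1 - 16*n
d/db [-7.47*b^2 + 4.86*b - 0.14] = 4.86 - 14.94*b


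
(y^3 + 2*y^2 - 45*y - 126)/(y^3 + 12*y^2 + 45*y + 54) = (y - 7)/(y + 3)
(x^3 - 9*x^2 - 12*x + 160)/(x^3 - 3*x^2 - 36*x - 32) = (x - 5)/(x + 1)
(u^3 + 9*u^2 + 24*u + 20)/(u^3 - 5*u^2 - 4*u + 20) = (u^2 + 7*u + 10)/(u^2 - 7*u + 10)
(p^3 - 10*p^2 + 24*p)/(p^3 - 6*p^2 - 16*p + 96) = p/(p + 4)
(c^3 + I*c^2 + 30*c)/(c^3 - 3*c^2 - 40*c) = (c^2 + I*c + 30)/(c^2 - 3*c - 40)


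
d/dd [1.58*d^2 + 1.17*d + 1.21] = 3.16*d + 1.17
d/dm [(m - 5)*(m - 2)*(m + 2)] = 3*m^2 - 10*m - 4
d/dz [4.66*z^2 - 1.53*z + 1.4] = 9.32*z - 1.53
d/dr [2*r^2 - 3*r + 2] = 4*r - 3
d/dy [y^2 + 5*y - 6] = 2*y + 5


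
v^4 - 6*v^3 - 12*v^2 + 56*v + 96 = (v - 6)*(v - 4)*(v + 2)^2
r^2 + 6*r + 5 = (r + 1)*(r + 5)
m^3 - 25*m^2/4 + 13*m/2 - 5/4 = (m - 5)*(m - 1)*(m - 1/4)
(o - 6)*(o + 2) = o^2 - 4*o - 12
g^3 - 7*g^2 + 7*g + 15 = (g - 5)*(g - 3)*(g + 1)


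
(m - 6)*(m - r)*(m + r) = m^3 - 6*m^2 - m*r^2 + 6*r^2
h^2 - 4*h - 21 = (h - 7)*(h + 3)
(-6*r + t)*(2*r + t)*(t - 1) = -12*r^2*t + 12*r^2 - 4*r*t^2 + 4*r*t + t^3 - t^2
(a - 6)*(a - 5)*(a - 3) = a^3 - 14*a^2 + 63*a - 90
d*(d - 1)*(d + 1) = d^3 - d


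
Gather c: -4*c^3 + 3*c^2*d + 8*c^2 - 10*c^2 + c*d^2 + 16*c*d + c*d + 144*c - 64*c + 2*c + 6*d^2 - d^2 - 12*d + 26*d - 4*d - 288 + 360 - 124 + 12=-4*c^3 + c^2*(3*d - 2) + c*(d^2 + 17*d + 82) + 5*d^2 + 10*d - 40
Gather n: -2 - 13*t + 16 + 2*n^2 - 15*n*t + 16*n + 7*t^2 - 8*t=2*n^2 + n*(16 - 15*t) + 7*t^2 - 21*t + 14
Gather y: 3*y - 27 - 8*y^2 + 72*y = -8*y^2 + 75*y - 27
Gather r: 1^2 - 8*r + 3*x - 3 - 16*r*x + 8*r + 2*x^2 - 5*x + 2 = -16*r*x + 2*x^2 - 2*x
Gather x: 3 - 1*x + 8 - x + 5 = 16 - 2*x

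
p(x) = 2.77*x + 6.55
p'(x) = 2.77000000000000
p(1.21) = 9.90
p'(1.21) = 2.77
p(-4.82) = -6.80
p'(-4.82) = 2.77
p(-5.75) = -9.38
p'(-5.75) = 2.77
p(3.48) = 16.19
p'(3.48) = 2.77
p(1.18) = 9.82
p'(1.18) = 2.77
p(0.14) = 6.94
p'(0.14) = 2.77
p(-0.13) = 6.19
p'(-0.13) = 2.77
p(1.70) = 11.26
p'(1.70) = 2.77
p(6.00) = 23.17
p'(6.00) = 2.77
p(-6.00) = -10.07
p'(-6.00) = 2.77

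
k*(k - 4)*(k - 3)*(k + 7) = k^4 - 37*k^2 + 84*k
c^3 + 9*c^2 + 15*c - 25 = (c - 1)*(c + 5)^2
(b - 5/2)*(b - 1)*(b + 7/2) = b^3 - 39*b/4 + 35/4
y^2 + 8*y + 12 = (y + 2)*(y + 6)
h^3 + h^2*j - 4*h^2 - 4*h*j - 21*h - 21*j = (h - 7)*(h + 3)*(h + j)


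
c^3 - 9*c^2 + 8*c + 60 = (c - 6)*(c - 5)*(c + 2)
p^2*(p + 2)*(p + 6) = p^4 + 8*p^3 + 12*p^2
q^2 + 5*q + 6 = (q + 2)*(q + 3)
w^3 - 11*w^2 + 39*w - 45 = (w - 5)*(w - 3)^2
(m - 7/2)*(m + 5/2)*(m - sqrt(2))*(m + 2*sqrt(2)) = m^4 - m^3 + sqrt(2)*m^3 - 51*m^2/4 - sqrt(2)*m^2 - 35*sqrt(2)*m/4 + 4*m + 35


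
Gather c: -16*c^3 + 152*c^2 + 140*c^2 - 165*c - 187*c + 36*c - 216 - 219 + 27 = -16*c^3 + 292*c^2 - 316*c - 408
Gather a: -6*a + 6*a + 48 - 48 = 0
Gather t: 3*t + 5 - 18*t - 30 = -15*t - 25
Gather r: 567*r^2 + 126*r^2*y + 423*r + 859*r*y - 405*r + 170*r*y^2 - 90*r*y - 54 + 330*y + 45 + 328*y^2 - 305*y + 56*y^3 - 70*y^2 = r^2*(126*y + 567) + r*(170*y^2 + 769*y + 18) + 56*y^3 + 258*y^2 + 25*y - 9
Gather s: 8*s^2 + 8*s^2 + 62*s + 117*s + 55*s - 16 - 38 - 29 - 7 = 16*s^2 + 234*s - 90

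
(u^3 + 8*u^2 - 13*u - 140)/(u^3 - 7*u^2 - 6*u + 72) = (u^2 + 12*u + 35)/(u^2 - 3*u - 18)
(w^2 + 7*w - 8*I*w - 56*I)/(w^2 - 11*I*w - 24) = (w + 7)/(w - 3*I)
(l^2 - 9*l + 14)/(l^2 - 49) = (l - 2)/(l + 7)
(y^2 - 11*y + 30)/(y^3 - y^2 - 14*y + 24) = (y^2 - 11*y + 30)/(y^3 - y^2 - 14*y + 24)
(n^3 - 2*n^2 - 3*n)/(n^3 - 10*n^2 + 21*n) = (n + 1)/(n - 7)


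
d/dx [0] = 0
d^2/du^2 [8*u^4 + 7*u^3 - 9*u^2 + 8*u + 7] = 96*u^2 + 42*u - 18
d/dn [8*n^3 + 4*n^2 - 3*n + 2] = 24*n^2 + 8*n - 3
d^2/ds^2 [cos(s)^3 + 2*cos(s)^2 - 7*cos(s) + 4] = 25*cos(s)/4 - 4*cos(2*s) - 9*cos(3*s)/4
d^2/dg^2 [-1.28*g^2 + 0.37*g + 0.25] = -2.56000000000000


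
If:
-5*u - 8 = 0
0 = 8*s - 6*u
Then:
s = -6/5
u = -8/5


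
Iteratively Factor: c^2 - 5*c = (c - 5)*(c)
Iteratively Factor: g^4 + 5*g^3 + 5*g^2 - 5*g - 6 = (g - 1)*(g^3 + 6*g^2 + 11*g + 6) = (g - 1)*(g + 2)*(g^2 + 4*g + 3) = (g - 1)*(g + 2)*(g + 3)*(g + 1)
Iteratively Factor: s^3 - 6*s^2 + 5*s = (s - 5)*(s^2 - s) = s*(s - 5)*(s - 1)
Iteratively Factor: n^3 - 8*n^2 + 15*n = (n)*(n^2 - 8*n + 15) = n*(n - 3)*(n - 5)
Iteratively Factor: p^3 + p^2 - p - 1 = (p - 1)*(p^2 + 2*p + 1) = (p - 1)*(p + 1)*(p + 1)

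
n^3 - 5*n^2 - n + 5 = (n - 5)*(n - 1)*(n + 1)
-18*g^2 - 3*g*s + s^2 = (-6*g + s)*(3*g + s)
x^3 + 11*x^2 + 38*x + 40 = (x + 2)*(x + 4)*(x + 5)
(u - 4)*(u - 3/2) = u^2 - 11*u/2 + 6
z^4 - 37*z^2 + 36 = (z - 6)*(z - 1)*(z + 1)*(z + 6)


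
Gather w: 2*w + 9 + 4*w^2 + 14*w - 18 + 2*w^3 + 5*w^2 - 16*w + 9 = 2*w^3 + 9*w^2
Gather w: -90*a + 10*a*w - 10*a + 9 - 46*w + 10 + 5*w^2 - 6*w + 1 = -100*a + 5*w^2 + w*(10*a - 52) + 20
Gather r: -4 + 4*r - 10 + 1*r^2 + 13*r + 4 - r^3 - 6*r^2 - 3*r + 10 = -r^3 - 5*r^2 + 14*r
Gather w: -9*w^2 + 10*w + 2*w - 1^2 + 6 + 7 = -9*w^2 + 12*w + 12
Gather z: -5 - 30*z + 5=-30*z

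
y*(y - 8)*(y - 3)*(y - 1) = y^4 - 12*y^3 + 35*y^2 - 24*y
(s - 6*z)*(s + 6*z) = s^2 - 36*z^2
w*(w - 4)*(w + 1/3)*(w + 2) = w^4 - 5*w^3/3 - 26*w^2/3 - 8*w/3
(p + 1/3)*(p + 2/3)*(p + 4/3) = p^3 + 7*p^2/3 + 14*p/9 + 8/27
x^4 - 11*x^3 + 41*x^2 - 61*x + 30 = (x - 5)*(x - 3)*(x - 2)*(x - 1)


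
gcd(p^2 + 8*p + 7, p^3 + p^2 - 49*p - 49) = p^2 + 8*p + 7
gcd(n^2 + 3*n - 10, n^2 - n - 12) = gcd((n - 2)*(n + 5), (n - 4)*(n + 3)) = 1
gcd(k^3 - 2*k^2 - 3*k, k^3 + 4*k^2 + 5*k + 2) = k + 1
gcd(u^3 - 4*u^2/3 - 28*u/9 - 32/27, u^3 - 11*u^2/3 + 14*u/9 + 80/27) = u^2 - 2*u - 16/9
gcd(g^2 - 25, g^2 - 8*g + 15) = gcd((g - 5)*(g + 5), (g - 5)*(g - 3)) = g - 5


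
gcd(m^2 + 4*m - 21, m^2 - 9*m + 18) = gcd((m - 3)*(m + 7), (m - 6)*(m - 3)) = m - 3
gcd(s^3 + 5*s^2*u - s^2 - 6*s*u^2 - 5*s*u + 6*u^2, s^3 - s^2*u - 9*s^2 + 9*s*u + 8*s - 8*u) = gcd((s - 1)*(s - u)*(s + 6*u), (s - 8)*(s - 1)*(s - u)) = s^2 - s*u - s + u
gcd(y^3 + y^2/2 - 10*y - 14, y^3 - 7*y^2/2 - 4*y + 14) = y^2 - 3*y/2 - 7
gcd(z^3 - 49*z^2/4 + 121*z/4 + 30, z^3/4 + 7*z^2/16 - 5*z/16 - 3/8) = z + 3/4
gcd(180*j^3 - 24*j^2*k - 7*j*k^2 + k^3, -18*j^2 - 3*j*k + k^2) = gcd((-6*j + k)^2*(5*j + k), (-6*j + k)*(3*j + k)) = 6*j - k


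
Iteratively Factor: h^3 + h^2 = (h)*(h^2 + h) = h*(h + 1)*(h)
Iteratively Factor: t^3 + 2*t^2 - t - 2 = (t + 2)*(t^2 - 1) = (t - 1)*(t + 2)*(t + 1)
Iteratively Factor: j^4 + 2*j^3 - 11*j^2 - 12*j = (j + 4)*(j^3 - 2*j^2 - 3*j) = (j - 3)*(j + 4)*(j^2 + j) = (j - 3)*(j + 1)*(j + 4)*(j)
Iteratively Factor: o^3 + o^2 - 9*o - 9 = (o - 3)*(o^2 + 4*o + 3) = (o - 3)*(o + 3)*(o + 1)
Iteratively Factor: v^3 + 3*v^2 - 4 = (v + 2)*(v^2 + v - 2) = (v - 1)*(v + 2)*(v + 2)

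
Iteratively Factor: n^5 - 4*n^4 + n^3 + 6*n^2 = (n - 2)*(n^4 - 2*n^3 - 3*n^2) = n*(n - 2)*(n^3 - 2*n^2 - 3*n) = n^2*(n - 2)*(n^2 - 2*n - 3) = n^2*(n - 2)*(n + 1)*(n - 3)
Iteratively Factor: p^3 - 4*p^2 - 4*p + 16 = (p - 2)*(p^2 - 2*p - 8) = (p - 4)*(p - 2)*(p + 2)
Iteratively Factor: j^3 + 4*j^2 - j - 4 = (j + 4)*(j^2 - 1) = (j - 1)*(j + 4)*(j + 1)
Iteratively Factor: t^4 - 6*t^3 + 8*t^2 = (t)*(t^3 - 6*t^2 + 8*t) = t*(t - 4)*(t^2 - 2*t) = t^2*(t - 4)*(t - 2)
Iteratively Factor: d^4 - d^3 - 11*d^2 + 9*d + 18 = (d + 3)*(d^3 - 4*d^2 + d + 6) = (d - 3)*(d + 3)*(d^2 - d - 2) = (d - 3)*(d - 2)*(d + 3)*(d + 1)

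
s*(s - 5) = s^2 - 5*s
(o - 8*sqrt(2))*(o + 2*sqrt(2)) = o^2 - 6*sqrt(2)*o - 32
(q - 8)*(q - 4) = q^2 - 12*q + 32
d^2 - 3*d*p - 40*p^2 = (d - 8*p)*(d + 5*p)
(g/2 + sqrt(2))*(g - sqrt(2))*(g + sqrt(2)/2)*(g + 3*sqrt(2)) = g^4/2 + 9*sqrt(2)*g^3/4 + 3*g^2 - 11*sqrt(2)*g/2 - 6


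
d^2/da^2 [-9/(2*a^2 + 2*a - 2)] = 9*(a^2 + a - (2*a + 1)^2 - 1)/(a^2 + a - 1)^3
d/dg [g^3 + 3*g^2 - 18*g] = 3*g^2 + 6*g - 18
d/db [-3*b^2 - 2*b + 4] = -6*b - 2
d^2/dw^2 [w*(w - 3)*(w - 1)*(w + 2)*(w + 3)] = 20*w^3 + 12*w^2 - 66*w - 18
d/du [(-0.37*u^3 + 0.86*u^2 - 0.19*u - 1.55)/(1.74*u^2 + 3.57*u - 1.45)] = (-0.6438*u^4 - 2.6418*u^3 + 5.0103*u^2 + 2.9*u + 5.809)/(3.0276*u^4 + 12.4236*u^3 + 7.6989*u^2 - 10.353*u + 2.1025)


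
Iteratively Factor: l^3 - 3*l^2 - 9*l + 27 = (l + 3)*(l^2 - 6*l + 9) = (l - 3)*(l + 3)*(l - 3)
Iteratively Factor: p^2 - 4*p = (p - 4)*(p)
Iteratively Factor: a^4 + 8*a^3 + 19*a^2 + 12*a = (a + 1)*(a^3 + 7*a^2 + 12*a) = a*(a + 1)*(a^2 + 7*a + 12) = a*(a + 1)*(a + 3)*(a + 4)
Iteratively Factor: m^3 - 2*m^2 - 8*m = (m - 4)*(m^2 + 2*m) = (m - 4)*(m + 2)*(m)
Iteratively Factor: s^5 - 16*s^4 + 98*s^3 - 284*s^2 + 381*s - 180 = (s - 3)*(s^4 - 13*s^3 + 59*s^2 - 107*s + 60) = (s - 5)*(s - 3)*(s^3 - 8*s^2 + 19*s - 12) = (s - 5)*(s - 3)^2*(s^2 - 5*s + 4) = (s - 5)*(s - 3)^2*(s - 1)*(s - 4)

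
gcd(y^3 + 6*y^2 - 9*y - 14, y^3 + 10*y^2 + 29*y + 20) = y + 1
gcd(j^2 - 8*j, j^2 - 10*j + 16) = j - 8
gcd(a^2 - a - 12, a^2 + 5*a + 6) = a + 3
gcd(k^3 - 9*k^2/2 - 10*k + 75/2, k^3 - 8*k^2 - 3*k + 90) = k^2 - 2*k - 15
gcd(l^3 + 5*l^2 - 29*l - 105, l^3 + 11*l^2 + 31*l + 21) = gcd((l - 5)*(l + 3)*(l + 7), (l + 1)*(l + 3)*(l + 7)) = l^2 + 10*l + 21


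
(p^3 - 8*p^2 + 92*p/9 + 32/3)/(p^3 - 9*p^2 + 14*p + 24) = (p^2 - 2*p - 16/9)/(p^2 - 3*p - 4)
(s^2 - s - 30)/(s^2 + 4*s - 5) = (s - 6)/(s - 1)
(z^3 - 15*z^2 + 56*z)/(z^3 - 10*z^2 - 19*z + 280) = z/(z + 5)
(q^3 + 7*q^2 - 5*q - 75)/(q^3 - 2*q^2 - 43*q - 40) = (q^2 + 2*q - 15)/(q^2 - 7*q - 8)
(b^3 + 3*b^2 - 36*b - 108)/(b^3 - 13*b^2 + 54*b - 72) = (b^2 + 9*b + 18)/(b^2 - 7*b + 12)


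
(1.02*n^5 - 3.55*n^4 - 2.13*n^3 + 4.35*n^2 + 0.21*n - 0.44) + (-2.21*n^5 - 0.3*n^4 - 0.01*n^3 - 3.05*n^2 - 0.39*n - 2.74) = -1.19*n^5 - 3.85*n^4 - 2.14*n^3 + 1.3*n^2 - 0.18*n - 3.18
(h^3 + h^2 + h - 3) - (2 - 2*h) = h^3 + h^2 + 3*h - 5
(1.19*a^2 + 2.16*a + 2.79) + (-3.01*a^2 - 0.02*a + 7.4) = -1.82*a^2 + 2.14*a + 10.19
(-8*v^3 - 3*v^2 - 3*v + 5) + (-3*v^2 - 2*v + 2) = -8*v^3 - 6*v^2 - 5*v + 7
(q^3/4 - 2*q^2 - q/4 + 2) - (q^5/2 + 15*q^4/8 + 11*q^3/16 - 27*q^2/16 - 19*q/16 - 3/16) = -q^5/2 - 15*q^4/8 - 7*q^3/16 - 5*q^2/16 + 15*q/16 + 35/16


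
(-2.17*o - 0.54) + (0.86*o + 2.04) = 1.5 - 1.31*o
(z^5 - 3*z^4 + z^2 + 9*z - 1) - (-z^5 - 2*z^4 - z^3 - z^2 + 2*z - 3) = 2*z^5 - z^4 + z^3 + 2*z^2 + 7*z + 2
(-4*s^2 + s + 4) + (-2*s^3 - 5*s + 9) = -2*s^3 - 4*s^2 - 4*s + 13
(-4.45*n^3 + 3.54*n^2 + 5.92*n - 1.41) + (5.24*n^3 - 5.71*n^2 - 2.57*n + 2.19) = 0.79*n^3 - 2.17*n^2 + 3.35*n + 0.78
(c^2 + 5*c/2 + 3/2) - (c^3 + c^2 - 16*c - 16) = -c^3 + 37*c/2 + 35/2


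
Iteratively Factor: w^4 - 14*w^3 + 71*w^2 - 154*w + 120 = (w - 4)*(w^3 - 10*w^2 + 31*w - 30) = (w - 4)*(w - 2)*(w^2 - 8*w + 15) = (w - 4)*(w - 3)*(w - 2)*(w - 5)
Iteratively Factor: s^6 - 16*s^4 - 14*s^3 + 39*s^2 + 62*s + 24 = (s + 1)*(s^5 - s^4 - 15*s^3 + s^2 + 38*s + 24) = (s + 1)*(s + 3)*(s^4 - 4*s^3 - 3*s^2 + 10*s + 8) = (s - 2)*(s + 1)*(s + 3)*(s^3 - 2*s^2 - 7*s - 4) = (s - 2)*(s + 1)^2*(s + 3)*(s^2 - 3*s - 4) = (s - 2)*(s + 1)^3*(s + 3)*(s - 4)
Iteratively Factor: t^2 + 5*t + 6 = (t + 3)*(t + 2)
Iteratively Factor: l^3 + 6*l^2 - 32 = (l - 2)*(l^2 + 8*l + 16) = (l - 2)*(l + 4)*(l + 4)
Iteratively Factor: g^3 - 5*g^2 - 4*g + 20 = (g - 5)*(g^2 - 4) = (g - 5)*(g + 2)*(g - 2)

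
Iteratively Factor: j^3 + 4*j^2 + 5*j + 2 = (j + 2)*(j^2 + 2*j + 1) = (j + 1)*(j + 2)*(j + 1)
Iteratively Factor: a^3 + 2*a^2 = (a)*(a^2 + 2*a) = a*(a + 2)*(a)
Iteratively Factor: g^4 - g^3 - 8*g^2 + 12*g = (g)*(g^3 - g^2 - 8*g + 12) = g*(g + 3)*(g^2 - 4*g + 4) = g*(g - 2)*(g + 3)*(g - 2)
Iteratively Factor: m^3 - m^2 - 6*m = (m)*(m^2 - m - 6) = m*(m - 3)*(m + 2)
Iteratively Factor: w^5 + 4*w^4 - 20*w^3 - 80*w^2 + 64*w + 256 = (w + 4)*(w^4 - 20*w^2 + 64) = (w - 4)*(w + 4)*(w^3 + 4*w^2 - 4*w - 16) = (w - 4)*(w - 2)*(w + 4)*(w^2 + 6*w + 8) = (w - 4)*(w - 2)*(w + 4)^2*(w + 2)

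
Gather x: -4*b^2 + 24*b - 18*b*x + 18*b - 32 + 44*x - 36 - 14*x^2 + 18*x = -4*b^2 + 42*b - 14*x^2 + x*(62 - 18*b) - 68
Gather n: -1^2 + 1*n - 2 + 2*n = 3*n - 3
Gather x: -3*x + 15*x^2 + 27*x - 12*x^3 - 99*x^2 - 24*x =-12*x^3 - 84*x^2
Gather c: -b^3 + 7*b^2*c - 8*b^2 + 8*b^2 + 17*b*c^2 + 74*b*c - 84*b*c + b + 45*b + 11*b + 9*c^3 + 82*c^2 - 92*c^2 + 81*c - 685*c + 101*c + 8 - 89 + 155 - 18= -b^3 + 57*b + 9*c^3 + c^2*(17*b - 10) + c*(7*b^2 - 10*b - 503) + 56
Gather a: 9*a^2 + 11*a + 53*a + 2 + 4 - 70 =9*a^2 + 64*a - 64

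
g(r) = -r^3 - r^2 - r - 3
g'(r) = -3*r^2 - 2*r - 1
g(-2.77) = 13.35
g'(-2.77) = -18.48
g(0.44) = -3.72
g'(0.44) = -2.46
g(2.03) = -17.52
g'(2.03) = -17.42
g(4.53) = -121.01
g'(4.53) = -71.62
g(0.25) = -3.33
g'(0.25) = -1.69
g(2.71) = -32.96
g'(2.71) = -28.45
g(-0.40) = -2.70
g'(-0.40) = -0.68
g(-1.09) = -1.80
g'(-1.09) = -2.38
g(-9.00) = 654.00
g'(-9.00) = -226.00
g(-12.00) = 1593.00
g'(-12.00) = -409.00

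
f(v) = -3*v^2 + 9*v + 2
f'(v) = 9 - 6*v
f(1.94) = 8.17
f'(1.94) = -2.64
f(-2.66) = -43.17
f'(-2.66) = 24.96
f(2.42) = 6.21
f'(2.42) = -5.52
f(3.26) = -0.54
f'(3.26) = -10.56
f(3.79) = -6.98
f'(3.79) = -13.74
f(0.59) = 6.27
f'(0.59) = 5.46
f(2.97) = 2.27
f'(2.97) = -8.82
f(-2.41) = -37.11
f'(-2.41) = 23.46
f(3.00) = 2.00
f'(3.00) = -9.00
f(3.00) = 2.00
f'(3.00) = -9.00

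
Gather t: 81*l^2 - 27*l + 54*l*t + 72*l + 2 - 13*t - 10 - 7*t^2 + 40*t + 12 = 81*l^2 + 45*l - 7*t^2 + t*(54*l + 27) + 4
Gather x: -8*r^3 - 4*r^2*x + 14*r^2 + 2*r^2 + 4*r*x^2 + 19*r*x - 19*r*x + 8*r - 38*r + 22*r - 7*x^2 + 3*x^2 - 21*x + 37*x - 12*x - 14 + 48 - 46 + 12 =-8*r^3 + 16*r^2 - 8*r + x^2*(4*r - 4) + x*(4 - 4*r^2)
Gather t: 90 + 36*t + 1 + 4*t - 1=40*t + 90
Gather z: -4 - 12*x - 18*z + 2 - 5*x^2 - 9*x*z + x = -5*x^2 - 11*x + z*(-9*x - 18) - 2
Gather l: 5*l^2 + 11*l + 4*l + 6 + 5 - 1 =5*l^2 + 15*l + 10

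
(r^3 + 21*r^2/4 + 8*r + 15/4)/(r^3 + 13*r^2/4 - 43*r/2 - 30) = (r^2 + 4*r + 3)/(r^2 + 2*r - 24)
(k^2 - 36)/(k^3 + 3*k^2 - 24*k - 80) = (k^2 - 36)/(k^3 + 3*k^2 - 24*k - 80)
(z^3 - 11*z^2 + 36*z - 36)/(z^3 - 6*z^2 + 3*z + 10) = (z^2 - 9*z + 18)/(z^2 - 4*z - 5)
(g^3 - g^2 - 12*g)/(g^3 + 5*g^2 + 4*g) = (g^2 - g - 12)/(g^2 + 5*g + 4)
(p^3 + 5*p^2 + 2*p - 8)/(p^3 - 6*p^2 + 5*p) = (p^2 + 6*p + 8)/(p*(p - 5))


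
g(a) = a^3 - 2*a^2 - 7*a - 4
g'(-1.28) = 3.04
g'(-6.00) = 125.00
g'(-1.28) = 3.04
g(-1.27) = -0.38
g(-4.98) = -142.25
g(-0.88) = -0.07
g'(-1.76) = 9.33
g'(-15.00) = 728.00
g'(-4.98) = 87.32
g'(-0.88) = -1.16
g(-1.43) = -1.00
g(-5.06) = -149.34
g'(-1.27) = 2.92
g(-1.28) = -0.41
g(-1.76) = -3.33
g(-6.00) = -250.00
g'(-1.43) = 4.85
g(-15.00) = -3724.00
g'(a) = 3*a^2 - 4*a - 7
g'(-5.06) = 90.05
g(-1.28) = -0.41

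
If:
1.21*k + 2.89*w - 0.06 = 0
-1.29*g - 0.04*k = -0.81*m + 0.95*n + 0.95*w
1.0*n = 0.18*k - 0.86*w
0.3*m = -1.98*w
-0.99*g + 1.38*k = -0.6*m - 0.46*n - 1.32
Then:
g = -1.35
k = -0.78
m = -2.29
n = -0.44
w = 0.35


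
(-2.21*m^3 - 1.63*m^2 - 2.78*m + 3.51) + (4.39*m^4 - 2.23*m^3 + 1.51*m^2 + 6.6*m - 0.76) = 4.39*m^4 - 4.44*m^3 - 0.12*m^2 + 3.82*m + 2.75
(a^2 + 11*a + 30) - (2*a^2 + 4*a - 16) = -a^2 + 7*a + 46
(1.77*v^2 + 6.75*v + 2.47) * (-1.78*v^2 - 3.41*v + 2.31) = -3.1506*v^4 - 18.0507*v^3 - 23.3254*v^2 + 7.1698*v + 5.7057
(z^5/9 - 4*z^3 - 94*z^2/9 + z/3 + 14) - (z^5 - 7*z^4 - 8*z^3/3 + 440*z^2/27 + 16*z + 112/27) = -8*z^5/9 + 7*z^4 - 4*z^3/3 - 722*z^2/27 - 47*z/3 + 266/27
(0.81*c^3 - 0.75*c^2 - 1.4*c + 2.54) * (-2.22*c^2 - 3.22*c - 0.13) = -1.7982*c^5 - 0.9432*c^4 + 5.4177*c^3 - 1.0333*c^2 - 7.9968*c - 0.3302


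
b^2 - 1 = (b - 1)*(b + 1)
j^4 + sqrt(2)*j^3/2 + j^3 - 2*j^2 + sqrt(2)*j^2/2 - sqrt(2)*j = j*(j - 1)*(j + 2)*(j + sqrt(2)/2)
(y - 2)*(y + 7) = y^2 + 5*y - 14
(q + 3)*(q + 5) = q^2 + 8*q + 15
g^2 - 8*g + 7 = (g - 7)*(g - 1)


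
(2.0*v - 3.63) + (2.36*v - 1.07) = 4.36*v - 4.7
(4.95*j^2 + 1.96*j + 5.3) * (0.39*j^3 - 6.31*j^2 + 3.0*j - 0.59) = 1.9305*j^5 - 30.4701*j^4 + 4.5494*j^3 - 30.4835*j^2 + 14.7436*j - 3.127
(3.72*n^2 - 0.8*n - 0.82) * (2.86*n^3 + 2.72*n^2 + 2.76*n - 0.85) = 10.6392*n^5 + 7.8304*n^4 + 5.746*n^3 - 7.6004*n^2 - 1.5832*n + 0.697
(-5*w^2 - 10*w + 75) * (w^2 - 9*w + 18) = -5*w^4 + 35*w^3 + 75*w^2 - 855*w + 1350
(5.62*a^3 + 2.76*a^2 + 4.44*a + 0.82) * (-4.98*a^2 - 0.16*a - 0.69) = -27.9876*a^5 - 14.644*a^4 - 26.4306*a^3 - 6.6984*a^2 - 3.1948*a - 0.5658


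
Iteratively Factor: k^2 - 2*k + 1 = (k - 1)*(k - 1)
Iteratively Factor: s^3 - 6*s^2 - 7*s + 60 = (s - 5)*(s^2 - s - 12) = (s - 5)*(s - 4)*(s + 3)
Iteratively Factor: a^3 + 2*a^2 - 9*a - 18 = (a + 2)*(a^2 - 9) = (a + 2)*(a + 3)*(a - 3)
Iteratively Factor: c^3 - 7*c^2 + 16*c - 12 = (c - 2)*(c^2 - 5*c + 6) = (c - 2)^2*(c - 3)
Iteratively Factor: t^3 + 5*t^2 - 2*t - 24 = (t - 2)*(t^2 + 7*t + 12) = (t - 2)*(t + 3)*(t + 4)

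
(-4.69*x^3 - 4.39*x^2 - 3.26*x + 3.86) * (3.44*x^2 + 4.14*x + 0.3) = -16.1336*x^5 - 34.5182*x^4 - 30.796*x^3 - 1.535*x^2 + 15.0024*x + 1.158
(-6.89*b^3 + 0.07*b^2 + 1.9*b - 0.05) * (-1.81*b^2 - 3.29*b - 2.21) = 12.4709*b^5 + 22.5414*b^4 + 11.5576*b^3 - 6.3152*b^2 - 4.0345*b + 0.1105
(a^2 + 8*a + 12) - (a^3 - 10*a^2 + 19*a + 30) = -a^3 + 11*a^2 - 11*a - 18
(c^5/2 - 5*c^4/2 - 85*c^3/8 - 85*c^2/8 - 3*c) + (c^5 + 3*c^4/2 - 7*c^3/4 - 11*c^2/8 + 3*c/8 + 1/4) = 3*c^5/2 - c^4 - 99*c^3/8 - 12*c^2 - 21*c/8 + 1/4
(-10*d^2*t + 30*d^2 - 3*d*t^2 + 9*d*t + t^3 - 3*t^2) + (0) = -10*d^2*t + 30*d^2 - 3*d*t^2 + 9*d*t + t^3 - 3*t^2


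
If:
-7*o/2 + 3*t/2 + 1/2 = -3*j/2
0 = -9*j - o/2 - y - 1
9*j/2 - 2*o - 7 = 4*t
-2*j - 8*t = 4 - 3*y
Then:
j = 46/289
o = -110/289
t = -399/289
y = -648/289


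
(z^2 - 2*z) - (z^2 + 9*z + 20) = -11*z - 20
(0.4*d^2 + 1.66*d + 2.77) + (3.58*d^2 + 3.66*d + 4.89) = 3.98*d^2 + 5.32*d + 7.66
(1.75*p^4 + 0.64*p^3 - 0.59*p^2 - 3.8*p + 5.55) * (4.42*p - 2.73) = 7.735*p^5 - 1.9487*p^4 - 4.355*p^3 - 15.1853*p^2 + 34.905*p - 15.1515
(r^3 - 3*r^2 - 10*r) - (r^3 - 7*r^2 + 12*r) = 4*r^2 - 22*r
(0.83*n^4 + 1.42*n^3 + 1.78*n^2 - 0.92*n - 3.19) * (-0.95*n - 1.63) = -0.7885*n^5 - 2.7019*n^4 - 4.0056*n^3 - 2.0274*n^2 + 4.5301*n + 5.1997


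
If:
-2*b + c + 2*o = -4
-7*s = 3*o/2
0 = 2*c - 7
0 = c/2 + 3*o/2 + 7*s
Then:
No Solution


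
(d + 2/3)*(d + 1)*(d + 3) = d^3 + 14*d^2/3 + 17*d/3 + 2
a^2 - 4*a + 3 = (a - 3)*(a - 1)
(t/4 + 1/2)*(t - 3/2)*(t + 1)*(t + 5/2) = t^4/4 + t^3 + 5*t^2/16 - 37*t/16 - 15/8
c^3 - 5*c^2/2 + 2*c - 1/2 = (c - 1)^2*(c - 1/2)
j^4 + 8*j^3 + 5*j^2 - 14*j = j*(j - 1)*(j + 2)*(j + 7)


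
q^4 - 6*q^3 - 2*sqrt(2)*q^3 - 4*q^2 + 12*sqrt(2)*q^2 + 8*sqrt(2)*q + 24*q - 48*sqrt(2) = (q - 6)*(q - 2)*(q + 2)*(q - 2*sqrt(2))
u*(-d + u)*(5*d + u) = -5*d^2*u + 4*d*u^2 + u^3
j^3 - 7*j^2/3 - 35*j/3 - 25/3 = (j - 5)*(j + 1)*(j + 5/3)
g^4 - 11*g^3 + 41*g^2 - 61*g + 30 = (g - 5)*(g - 3)*(g - 2)*(g - 1)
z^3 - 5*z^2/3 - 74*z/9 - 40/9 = (z - 4)*(z + 2/3)*(z + 5/3)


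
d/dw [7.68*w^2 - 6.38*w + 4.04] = 15.36*w - 6.38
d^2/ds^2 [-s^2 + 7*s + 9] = -2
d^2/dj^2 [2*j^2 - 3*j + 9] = 4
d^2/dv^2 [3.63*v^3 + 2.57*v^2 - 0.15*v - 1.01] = 21.78*v + 5.14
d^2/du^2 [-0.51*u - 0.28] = 0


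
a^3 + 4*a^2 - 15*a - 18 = (a - 3)*(a + 1)*(a + 6)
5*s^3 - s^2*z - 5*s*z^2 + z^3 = (-5*s + z)*(-s + z)*(s + z)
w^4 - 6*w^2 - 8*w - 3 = (w - 3)*(w + 1)^3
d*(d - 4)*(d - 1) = d^3 - 5*d^2 + 4*d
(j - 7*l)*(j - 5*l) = j^2 - 12*j*l + 35*l^2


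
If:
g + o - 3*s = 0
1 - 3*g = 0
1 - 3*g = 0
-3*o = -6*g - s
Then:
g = 1/3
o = 19/24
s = 3/8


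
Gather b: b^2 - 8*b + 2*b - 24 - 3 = b^2 - 6*b - 27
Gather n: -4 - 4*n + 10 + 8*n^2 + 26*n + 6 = 8*n^2 + 22*n + 12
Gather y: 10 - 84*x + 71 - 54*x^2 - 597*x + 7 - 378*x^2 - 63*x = -432*x^2 - 744*x + 88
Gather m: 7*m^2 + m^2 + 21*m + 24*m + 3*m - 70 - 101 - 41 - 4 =8*m^2 + 48*m - 216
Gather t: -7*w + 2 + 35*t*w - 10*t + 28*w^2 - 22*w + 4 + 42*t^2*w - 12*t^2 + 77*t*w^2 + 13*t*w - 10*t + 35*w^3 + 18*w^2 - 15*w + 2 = t^2*(42*w - 12) + t*(77*w^2 + 48*w - 20) + 35*w^3 + 46*w^2 - 44*w + 8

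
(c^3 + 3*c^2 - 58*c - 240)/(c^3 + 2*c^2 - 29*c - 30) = (c^2 - 3*c - 40)/(c^2 - 4*c - 5)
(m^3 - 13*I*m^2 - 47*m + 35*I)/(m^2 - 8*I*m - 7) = m - 5*I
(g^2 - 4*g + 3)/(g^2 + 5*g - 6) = (g - 3)/(g + 6)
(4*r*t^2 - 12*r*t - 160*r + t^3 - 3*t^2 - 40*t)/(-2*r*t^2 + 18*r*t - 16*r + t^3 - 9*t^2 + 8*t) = (-4*r*t - 20*r - t^2 - 5*t)/(2*r*t - 2*r - t^2 + t)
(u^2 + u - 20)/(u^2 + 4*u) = (u^2 + u - 20)/(u*(u + 4))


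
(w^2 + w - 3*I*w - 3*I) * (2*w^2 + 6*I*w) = 2*w^4 + 2*w^3 + 18*w^2 + 18*w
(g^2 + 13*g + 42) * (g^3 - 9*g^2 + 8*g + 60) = g^5 + 4*g^4 - 67*g^3 - 214*g^2 + 1116*g + 2520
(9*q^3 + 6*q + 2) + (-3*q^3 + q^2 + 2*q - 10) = 6*q^3 + q^2 + 8*q - 8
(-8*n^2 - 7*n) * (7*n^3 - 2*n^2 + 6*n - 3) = -56*n^5 - 33*n^4 - 34*n^3 - 18*n^2 + 21*n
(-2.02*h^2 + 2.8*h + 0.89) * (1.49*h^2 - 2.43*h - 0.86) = -3.0098*h^4 + 9.0806*h^3 - 3.7407*h^2 - 4.5707*h - 0.7654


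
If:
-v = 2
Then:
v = -2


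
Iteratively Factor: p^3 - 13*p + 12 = (p - 1)*(p^2 + p - 12) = (p - 1)*(p + 4)*(p - 3)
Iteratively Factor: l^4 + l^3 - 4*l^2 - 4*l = (l + 1)*(l^3 - 4*l) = (l - 2)*(l + 1)*(l^2 + 2*l) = (l - 2)*(l + 1)*(l + 2)*(l)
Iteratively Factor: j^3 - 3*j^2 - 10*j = (j + 2)*(j^2 - 5*j) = (j - 5)*(j + 2)*(j)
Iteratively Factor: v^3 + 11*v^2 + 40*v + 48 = (v + 4)*(v^2 + 7*v + 12) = (v + 3)*(v + 4)*(v + 4)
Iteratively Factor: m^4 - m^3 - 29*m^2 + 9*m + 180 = (m + 3)*(m^3 - 4*m^2 - 17*m + 60) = (m + 3)*(m + 4)*(m^2 - 8*m + 15) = (m - 3)*(m + 3)*(m + 4)*(m - 5)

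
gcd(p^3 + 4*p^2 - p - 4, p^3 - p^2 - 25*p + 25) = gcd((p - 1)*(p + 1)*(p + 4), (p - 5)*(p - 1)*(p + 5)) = p - 1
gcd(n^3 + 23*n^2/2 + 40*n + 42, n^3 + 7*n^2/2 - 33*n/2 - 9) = n + 6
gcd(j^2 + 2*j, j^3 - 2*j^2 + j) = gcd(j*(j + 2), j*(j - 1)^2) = j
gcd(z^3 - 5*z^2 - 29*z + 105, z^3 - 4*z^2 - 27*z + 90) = z^2 + 2*z - 15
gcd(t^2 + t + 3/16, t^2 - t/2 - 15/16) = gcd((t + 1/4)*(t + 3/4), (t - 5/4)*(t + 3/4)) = t + 3/4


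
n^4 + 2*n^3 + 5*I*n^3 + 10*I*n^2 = n^2*(n + 2)*(n + 5*I)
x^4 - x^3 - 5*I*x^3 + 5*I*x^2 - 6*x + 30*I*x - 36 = (x - 3)*(x + 2)*(x - 6*I)*(x + I)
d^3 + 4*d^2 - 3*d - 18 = (d - 2)*(d + 3)^2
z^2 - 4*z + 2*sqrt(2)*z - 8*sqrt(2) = (z - 4)*(z + 2*sqrt(2))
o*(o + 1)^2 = o^3 + 2*o^2 + o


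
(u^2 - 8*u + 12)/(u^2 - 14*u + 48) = (u - 2)/(u - 8)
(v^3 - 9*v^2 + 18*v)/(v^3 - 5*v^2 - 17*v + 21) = v*(v^2 - 9*v + 18)/(v^3 - 5*v^2 - 17*v + 21)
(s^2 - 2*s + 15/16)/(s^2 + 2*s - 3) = (s^2 - 2*s + 15/16)/(s^2 + 2*s - 3)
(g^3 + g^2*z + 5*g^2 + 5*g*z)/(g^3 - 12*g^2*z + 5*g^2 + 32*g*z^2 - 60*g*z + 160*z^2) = g*(g + z)/(g^2 - 12*g*z + 32*z^2)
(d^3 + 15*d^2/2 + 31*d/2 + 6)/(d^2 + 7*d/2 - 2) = (2*d^2 + 7*d + 3)/(2*d - 1)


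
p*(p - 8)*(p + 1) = p^3 - 7*p^2 - 8*p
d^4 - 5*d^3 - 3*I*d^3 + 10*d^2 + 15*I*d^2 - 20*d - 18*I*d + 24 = (d - 3)*(d - 2)*(d - 4*I)*(d + I)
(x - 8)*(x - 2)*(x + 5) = x^3 - 5*x^2 - 34*x + 80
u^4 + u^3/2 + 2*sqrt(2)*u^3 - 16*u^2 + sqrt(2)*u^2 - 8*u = u*(u + 1/2)*(u - 2*sqrt(2))*(u + 4*sqrt(2))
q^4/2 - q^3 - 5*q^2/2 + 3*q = q*(q/2 + 1)*(q - 3)*(q - 1)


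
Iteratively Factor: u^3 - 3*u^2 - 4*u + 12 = (u - 2)*(u^2 - u - 6) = (u - 2)*(u + 2)*(u - 3)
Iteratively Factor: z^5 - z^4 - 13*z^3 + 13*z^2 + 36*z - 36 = (z + 3)*(z^4 - 4*z^3 - z^2 + 16*z - 12) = (z - 1)*(z + 3)*(z^3 - 3*z^2 - 4*z + 12) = (z - 2)*(z - 1)*(z + 3)*(z^2 - z - 6) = (z - 3)*(z - 2)*(z - 1)*(z + 3)*(z + 2)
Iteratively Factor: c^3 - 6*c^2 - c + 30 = (c + 2)*(c^2 - 8*c + 15) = (c - 5)*(c + 2)*(c - 3)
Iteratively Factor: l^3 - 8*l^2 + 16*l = (l)*(l^2 - 8*l + 16) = l*(l - 4)*(l - 4)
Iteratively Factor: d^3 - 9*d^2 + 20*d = (d)*(d^2 - 9*d + 20) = d*(d - 4)*(d - 5)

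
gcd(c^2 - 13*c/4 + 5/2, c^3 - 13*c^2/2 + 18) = c - 2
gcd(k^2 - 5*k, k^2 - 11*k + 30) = k - 5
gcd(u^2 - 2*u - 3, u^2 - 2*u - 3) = u^2 - 2*u - 3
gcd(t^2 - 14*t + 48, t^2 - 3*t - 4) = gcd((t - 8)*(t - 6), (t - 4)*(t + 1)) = 1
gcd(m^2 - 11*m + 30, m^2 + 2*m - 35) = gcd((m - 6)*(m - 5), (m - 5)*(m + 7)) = m - 5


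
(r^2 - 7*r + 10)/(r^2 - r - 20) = (r - 2)/(r + 4)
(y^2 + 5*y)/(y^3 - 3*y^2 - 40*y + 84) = y*(y + 5)/(y^3 - 3*y^2 - 40*y + 84)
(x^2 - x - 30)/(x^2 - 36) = (x + 5)/(x + 6)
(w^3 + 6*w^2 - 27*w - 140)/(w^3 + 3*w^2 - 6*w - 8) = (w^2 + 2*w - 35)/(w^2 - w - 2)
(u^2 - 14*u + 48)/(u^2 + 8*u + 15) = (u^2 - 14*u + 48)/(u^2 + 8*u + 15)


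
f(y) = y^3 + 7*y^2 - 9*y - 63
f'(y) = 3*y^2 + 14*y - 9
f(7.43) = 666.74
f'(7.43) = 260.63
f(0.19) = -64.45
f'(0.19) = -6.23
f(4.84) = 170.80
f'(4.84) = 129.04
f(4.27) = 104.05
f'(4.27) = 105.48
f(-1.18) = -44.28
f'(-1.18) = -21.34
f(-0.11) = -61.93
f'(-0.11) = -10.50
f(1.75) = -51.95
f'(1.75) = 24.69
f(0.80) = -65.21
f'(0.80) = 4.12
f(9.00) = 1152.00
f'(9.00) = 360.00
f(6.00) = 351.00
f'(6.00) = 183.00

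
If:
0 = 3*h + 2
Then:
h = -2/3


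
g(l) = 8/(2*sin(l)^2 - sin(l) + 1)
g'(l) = 8*(-4*sin(l)*cos(l) + cos(l))/(2*sin(l)^2 - sin(l) + 1)^2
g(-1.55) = 2.00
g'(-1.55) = 0.05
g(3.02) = 8.81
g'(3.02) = -4.96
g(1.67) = 4.03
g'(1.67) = 0.60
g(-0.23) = 6.01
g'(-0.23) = 8.39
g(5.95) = 5.19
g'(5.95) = 7.35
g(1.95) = 4.45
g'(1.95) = 2.49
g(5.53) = 3.05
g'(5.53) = 3.18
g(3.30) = 6.63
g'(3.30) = -8.84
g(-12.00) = 7.70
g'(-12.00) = -7.16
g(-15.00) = 3.21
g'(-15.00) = -3.51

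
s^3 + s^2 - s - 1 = (s - 1)*(s + 1)^2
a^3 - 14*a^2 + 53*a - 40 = (a - 8)*(a - 5)*(a - 1)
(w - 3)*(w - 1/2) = w^2 - 7*w/2 + 3/2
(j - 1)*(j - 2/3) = j^2 - 5*j/3 + 2/3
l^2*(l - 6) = l^3 - 6*l^2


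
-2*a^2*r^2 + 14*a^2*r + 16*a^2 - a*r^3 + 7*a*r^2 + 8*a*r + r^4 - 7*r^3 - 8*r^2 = (-2*a + r)*(a + r)*(r - 8)*(r + 1)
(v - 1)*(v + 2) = v^2 + v - 2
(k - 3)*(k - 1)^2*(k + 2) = k^4 - 3*k^3 - 3*k^2 + 11*k - 6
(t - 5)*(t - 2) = t^2 - 7*t + 10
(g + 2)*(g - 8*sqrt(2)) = g^2 - 8*sqrt(2)*g + 2*g - 16*sqrt(2)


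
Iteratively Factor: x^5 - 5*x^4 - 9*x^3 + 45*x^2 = (x - 3)*(x^4 - 2*x^3 - 15*x^2) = (x - 3)*(x + 3)*(x^3 - 5*x^2) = x*(x - 3)*(x + 3)*(x^2 - 5*x) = x*(x - 5)*(x - 3)*(x + 3)*(x)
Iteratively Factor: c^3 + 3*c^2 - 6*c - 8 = (c + 1)*(c^2 + 2*c - 8) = (c - 2)*(c + 1)*(c + 4)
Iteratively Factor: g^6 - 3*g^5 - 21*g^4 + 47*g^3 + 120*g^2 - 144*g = (g + 3)*(g^5 - 6*g^4 - 3*g^3 + 56*g^2 - 48*g) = g*(g + 3)*(g^4 - 6*g^3 - 3*g^2 + 56*g - 48) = g*(g - 1)*(g + 3)*(g^3 - 5*g^2 - 8*g + 48) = g*(g - 4)*(g - 1)*(g + 3)*(g^2 - g - 12) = g*(g - 4)*(g - 1)*(g + 3)^2*(g - 4)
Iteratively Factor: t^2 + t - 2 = (t - 1)*(t + 2)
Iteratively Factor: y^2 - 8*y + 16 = (y - 4)*(y - 4)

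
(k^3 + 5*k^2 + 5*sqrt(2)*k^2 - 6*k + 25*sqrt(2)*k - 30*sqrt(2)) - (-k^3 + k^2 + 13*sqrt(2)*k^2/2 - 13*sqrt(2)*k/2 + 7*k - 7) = 2*k^3 - 3*sqrt(2)*k^2/2 + 4*k^2 - 13*k + 63*sqrt(2)*k/2 - 30*sqrt(2) + 7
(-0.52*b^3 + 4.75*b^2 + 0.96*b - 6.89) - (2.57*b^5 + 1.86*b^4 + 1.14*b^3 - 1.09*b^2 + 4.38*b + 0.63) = -2.57*b^5 - 1.86*b^4 - 1.66*b^3 + 5.84*b^2 - 3.42*b - 7.52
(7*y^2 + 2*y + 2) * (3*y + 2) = 21*y^3 + 20*y^2 + 10*y + 4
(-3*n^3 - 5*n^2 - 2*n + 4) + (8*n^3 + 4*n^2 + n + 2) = 5*n^3 - n^2 - n + 6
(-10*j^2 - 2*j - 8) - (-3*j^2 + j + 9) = -7*j^2 - 3*j - 17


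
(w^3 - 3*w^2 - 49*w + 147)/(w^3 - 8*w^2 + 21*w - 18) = (w^2 - 49)/(w^2 - 5*w + 6)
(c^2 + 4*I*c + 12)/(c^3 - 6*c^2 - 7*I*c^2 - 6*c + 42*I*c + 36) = (c^2 + 4*I*c + 12)/(c^3 + c^2*(-6 - 7*I) + c*(-6 + 42*I) + 36)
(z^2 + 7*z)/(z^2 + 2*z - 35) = z/(z - 5)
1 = 1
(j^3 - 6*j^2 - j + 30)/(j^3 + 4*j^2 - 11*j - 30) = (j - 5)/(j + 5)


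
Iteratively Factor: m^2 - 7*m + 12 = (m - 3)*(m - 4)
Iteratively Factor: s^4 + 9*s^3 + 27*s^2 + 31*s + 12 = (s + 1)*(s^3 + 8*s^2 + 19*s + 12) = (s + 1)*(s + 3)*(s^2 + 5*s + 4) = (s + 1)*(s + 3)*(s + 4)*(s + 1)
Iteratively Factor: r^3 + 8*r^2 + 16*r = (r + 4)*(r^2 + 4*r) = r*(r + 4)*(r + 4)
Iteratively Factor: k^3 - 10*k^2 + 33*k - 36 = (k - 3)*(k^2 - 7*k + 12) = (k - 4)*(k - 3)*(k - 3)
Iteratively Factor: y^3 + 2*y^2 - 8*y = (y)*(y^2 + 2*y - 8) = y*(y - 2)*(y + 4)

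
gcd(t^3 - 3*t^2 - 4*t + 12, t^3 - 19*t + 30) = t^2 - 5*t + 6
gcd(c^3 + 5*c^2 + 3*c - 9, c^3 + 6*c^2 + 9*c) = c^2 + 6*c + 9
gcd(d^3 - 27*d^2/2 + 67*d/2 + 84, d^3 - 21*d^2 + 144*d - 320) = d - 8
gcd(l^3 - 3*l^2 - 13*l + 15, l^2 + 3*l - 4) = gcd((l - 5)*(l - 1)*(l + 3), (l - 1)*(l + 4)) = l - 1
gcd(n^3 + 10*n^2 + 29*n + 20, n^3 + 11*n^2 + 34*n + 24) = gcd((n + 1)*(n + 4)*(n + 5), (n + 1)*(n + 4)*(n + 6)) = n^2 + 5*n + 4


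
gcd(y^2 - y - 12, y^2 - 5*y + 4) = y - 4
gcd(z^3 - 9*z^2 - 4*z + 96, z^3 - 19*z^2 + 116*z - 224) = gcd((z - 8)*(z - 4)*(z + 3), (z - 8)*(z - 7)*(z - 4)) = z^2 - 12*z + 32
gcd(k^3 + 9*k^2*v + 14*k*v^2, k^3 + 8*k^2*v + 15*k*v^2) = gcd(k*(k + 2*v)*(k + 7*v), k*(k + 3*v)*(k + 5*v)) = k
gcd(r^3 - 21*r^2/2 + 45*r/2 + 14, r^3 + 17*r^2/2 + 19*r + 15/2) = r + 1/2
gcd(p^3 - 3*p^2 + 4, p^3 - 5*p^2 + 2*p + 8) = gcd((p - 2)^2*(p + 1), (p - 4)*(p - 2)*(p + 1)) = p^2 - p - 2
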